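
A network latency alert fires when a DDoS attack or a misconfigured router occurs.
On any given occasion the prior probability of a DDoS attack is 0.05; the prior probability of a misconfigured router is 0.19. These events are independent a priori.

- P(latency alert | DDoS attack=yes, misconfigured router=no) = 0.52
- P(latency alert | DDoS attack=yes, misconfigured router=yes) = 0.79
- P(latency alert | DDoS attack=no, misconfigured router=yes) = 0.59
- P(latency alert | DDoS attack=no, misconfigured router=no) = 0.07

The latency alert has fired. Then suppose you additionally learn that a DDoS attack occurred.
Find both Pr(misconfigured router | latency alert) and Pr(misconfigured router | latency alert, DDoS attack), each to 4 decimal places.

Pr(misconfigured router | latency alert) ≈ 0.6034; Pr(misconfigured router | latency alert, DDoS attack) ≈ 0.2627

P(latency alert) = 0.07×0.95×0.81 + 0.59×0.95×0.19 + 0.52×0.05×0.81 + 0.79×0.05×0.19 = 0.053865 + 0.106495 + 0.021060 + 0.007505 = 0.188925
Restricting to configurations with misconfigured router present: 0.106495 + 0.007505 = 0.114000.
Hence the posterior is 0.114000/0.188925 ≈ 0.6034.

With the extra evidence:
Enumerate both values of misconfigured router and weight by the priors:
  P(latency alert | DDoS attack) = 0.52·0.81 + 0.79·0.19
        = 0.421200 + 0.150100 = 0.571300
Keeping only the misconfigured router-present terms gives 0.150100, so
  P(misconfigured router | latency alert, DDoS attack) = 0.150100 / 0.571300 ≈ 0.2627
The drop from 0.6034 to 0.2627 is the explaining-away (discounting) effect.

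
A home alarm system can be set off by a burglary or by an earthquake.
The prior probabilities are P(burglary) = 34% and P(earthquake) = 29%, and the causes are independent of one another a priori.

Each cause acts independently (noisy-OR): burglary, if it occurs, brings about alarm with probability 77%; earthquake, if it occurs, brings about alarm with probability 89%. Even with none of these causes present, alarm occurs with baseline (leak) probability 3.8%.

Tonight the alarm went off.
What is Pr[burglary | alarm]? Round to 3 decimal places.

Under noisy-OR, P(alarm | causes) = 1 − (1−0.038)·∏(1−qᵢ) over the active causes.
Numerator (weight on configurations with burglary): 0.187988 + 0.096200 = 0.284188
Denominator P(alarm): 0.038·0.66·0.71 + 0.89418·0.66·0.29 + 0.77874·0.34·0.71 + 0.975661·0.34·0.29 = 0.473141
P(burglary | alarm) = 0.284188/0.473141 ≈ 0.601

Pr[burglary | alarm] ≈ 0.601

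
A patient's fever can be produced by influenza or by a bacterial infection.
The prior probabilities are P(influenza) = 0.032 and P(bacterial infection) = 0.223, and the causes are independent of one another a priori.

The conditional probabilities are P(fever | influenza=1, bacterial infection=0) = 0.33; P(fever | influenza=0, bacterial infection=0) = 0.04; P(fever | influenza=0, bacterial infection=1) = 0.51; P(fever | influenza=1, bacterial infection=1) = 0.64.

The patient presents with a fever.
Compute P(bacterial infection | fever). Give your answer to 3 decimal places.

P(bacterial infection | fever) ≈ 0.750

Enumerate the 4 (influenza, bacterial infection) configurations and weight by the priors:
  P(fever) = 0.04*0.968*0.777 + 0.51*0.968*0.223 + 0.33*0.032*0.777 + 0.64*0.032*0.223
        = 0.030085 + 0.110091 + 0.008205 + 0.004567 = 0.152948
Configurations with bacterial infection contribute 0.114658, so
  P(bacterial infection | fever) = 0.114658 / 0.152948 ≈ 0.750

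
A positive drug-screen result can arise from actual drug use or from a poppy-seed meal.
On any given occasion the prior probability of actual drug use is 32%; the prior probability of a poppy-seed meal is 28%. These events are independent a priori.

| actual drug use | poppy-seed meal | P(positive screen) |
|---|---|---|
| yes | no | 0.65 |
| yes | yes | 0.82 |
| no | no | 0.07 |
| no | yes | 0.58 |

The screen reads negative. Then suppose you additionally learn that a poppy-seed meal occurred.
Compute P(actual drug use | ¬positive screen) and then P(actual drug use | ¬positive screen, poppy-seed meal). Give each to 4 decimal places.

P(actual drug use | ¬positive screen) ≈ 0.1531; P(actual drug use | ¬positive screen, poppy-seed meal) ≈ 0.1678

Sum P(¬positive screen|·) weighted by the priors over the 4 (actual drug use, poppy-seed meal) configurations:
  P(¬positive screen) = 0.93*0.68*0.72 + 0.42*0.68*0.28 + 0.35*0.32*0.72 + 0.18*0.32*0.28
        = 0.455328 + 0.079968 + 0.080640 + 0.016128 = 0.632064
Configurations with actual drug use contribute 0.096768, so
  P(actual drug use | ¬positive screen) = 0.096768 / 0.632064 ≈ 0.1531

Now also conditioning on poppy-seed meal=true:
P(¬positive screen | poppy-seed meal) = 0.42*0.68 + 0.18*0.32 = 0.285600 + 0.057600 = 0.343200
Of this, 0.057600 comes from 0.18*0.32 (the actual drug use=true cases).
Hence the posterior is 0.057600/0.343200 ≈ 0.1678.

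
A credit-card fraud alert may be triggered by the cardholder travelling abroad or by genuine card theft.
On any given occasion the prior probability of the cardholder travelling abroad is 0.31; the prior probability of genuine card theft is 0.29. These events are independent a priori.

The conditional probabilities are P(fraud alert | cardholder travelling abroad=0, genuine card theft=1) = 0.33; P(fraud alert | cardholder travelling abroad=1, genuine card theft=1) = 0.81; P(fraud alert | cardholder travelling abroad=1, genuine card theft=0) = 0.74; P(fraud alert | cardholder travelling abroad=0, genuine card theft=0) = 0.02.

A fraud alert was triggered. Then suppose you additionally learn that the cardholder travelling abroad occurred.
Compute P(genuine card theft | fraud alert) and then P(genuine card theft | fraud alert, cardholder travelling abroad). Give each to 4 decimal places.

P(genuine card theft | fraud alert) ≈ 0.4457; P(genuine card theft | fraud alert, cardholder travelling abroad) ≈ 0.3090

Sum P(fraud alert|·) weighted by the priors over the 4 (cardholder travelling abroad, genuine card theft) configurations:
  P(fraud alert) = 0.02×0.69×0.71 + 0.33×0.69×0.29 + 0.74×0.31×0.71 + 0.81×0.31×0.29
        = 0.009798 + 0.066033 + 0.162874 + 0.072819 = 0.311524
The terms with genuine card theft present sum to 0.138852, so
  P(genuine card theft | fraud alert) = 0.138852 / 0.311524 ≈ 0.4457

Now also conditioning on cardholder travelling abroad=true:
P(fraud alert | cardholder travelling abroad) = 0.74·0.71 + 0.81·0.29 = 0.525400 + 0.234900 = 0.760300
Restricting to configurations with genuine card theft present: 0.81·0.29 = 0.234900.
P(genuine card theft | fraud alert, cardholder travelling abroad) = 0.234900 / 0.760300 ≈ 0.3090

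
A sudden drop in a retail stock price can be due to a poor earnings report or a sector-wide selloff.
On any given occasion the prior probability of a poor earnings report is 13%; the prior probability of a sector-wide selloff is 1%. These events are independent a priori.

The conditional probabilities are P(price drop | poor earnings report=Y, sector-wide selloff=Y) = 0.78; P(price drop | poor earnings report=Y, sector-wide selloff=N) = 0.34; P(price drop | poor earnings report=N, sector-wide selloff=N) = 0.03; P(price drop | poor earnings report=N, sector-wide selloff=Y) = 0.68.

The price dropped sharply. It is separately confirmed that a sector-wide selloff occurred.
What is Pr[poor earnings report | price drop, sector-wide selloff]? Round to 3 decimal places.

Enumerate both values of poor earnings report and weight by the priors:
  P(price drop | sector-wide selloff) = 0.68×0.87 + 0.78×0.13
        = 0.591600 + 0.101400 = 0.693000
Keeping only the poor earnings report-present terms gives 0.101400, so
  P(poor earnings report | price drop, sector-wide selloff) = 0.101400 / 0.693000 ≈ 0.146

Pr[poor earnings report | price drop, sector-wide selloff] ≈ 0.146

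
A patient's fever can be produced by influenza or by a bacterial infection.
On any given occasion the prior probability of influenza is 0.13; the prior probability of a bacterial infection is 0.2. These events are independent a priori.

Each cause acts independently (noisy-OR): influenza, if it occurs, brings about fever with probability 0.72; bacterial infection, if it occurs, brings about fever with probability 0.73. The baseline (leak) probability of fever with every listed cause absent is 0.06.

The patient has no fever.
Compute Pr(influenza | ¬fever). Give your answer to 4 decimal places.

Under noisy-OR, P(fever | causes) = 1 − (1−0.06)·∏(1−qᵢ) over the active causes.
By total probability over the 4 (influenza, bacterial infection) configurations:
  P(¬fever) = 0.94·0.87·0.8 + 0.2538·0.87·0.2 + 0.2632·0.13·0.8 + 0.071064·0.13·0.2
        = 0.654240 + 0.044161 + 0.027373 + 0.001848 = 0.727622
Configurations with influenza contribute 0.029221, so
  P(influenza | ¬fever) = 0.029221 / 0.727622 ≈ 0.0402

Pr(influenza | ¬fever) ≈ 0.0402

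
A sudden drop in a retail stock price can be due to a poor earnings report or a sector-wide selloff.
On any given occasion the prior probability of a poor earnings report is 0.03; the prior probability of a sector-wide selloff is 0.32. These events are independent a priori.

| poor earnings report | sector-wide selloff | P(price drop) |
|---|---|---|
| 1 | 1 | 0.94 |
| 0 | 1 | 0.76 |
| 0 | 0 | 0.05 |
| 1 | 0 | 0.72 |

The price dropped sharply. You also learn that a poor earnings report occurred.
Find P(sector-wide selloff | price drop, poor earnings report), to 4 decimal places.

For the numerator, keep only sector-wide selloff=true terms: 0.94×0.32 = 0.300800
Normalizer over all consistent configurations: 0.72×0.68 + 0.94×0.32 = 0.790400
P(sector-wide selloff | price drop, poor earnings report) = 0.300800/0.790400 ≈ 0.3806

P(sector-wide selloff | price drop, poor earnings report) ≈ 0.3806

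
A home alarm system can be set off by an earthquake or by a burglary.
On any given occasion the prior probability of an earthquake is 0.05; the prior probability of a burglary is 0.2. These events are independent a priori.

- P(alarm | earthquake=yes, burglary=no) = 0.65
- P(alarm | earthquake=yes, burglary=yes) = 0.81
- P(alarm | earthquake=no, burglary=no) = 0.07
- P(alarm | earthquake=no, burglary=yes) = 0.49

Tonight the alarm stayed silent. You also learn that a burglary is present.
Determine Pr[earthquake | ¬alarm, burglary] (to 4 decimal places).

P(¬alarm | burglary) = 0.51·0.95 + 0.19·0.05 = 0.484500 + 0.009500 = 0.494000
Of this, 0.009500 comes from 0.19·0.05 (the earthquake=true cases).
Hence the posterior is 0.009500/0.494000 ≈ 0.0192.

Pr[earthquake | ¬alarm, burglary] ≈ 0.0192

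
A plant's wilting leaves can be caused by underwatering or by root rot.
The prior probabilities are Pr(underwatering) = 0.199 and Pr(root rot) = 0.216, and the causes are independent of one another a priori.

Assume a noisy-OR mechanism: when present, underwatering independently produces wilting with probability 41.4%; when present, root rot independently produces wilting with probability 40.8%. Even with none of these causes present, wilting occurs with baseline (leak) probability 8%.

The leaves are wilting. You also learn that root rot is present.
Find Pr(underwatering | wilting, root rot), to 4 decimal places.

Pr(underwatering | wilting, root rot) ≈ 0.2708

Under noisy-OR, P(wilting | causes) = 1 − (1−0.08)·∏(1−qᵢ) over the active causes.
Weight on underwatering=true, given the evidence: 0.680841*0.199 = 0.135487
Denominator P(wilting | root rot): 0.45536*0.801 + 0.680841*0.199 = 0.500230
P(underwatering | wilting, root rot) = 0.135487/0.500230 ≈ 0.2708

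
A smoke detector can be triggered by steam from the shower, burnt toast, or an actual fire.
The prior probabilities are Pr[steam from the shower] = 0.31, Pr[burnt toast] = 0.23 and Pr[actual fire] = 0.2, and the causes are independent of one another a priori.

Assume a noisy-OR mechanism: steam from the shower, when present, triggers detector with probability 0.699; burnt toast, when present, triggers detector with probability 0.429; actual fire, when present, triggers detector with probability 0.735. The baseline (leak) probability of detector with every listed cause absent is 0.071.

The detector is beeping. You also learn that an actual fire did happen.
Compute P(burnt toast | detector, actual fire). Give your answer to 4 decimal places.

Under noisy-OR, P(detector | causes) = 1 − (1−0.071)·∏(1−qᵢ) over the active causes.
P(detector | actual fire) = 0.753815×0.69×0.77 + 0.859428×0.69×0.23 + 0.925898×0.31×0.77 + 0.957688×0.31×0.23 = 0.400502 + 0.136391 + 0.221012 + 0.068283 = 0.826188
The burnt toast-present share is 0.136391 + 0.068283 = 0.204674.
So P(burnt toast | detector, actual fire) = 0.204674/0.826188 ≈ 0.2477.

P(burnt toast | detector, actual fire) ≈ 0.2477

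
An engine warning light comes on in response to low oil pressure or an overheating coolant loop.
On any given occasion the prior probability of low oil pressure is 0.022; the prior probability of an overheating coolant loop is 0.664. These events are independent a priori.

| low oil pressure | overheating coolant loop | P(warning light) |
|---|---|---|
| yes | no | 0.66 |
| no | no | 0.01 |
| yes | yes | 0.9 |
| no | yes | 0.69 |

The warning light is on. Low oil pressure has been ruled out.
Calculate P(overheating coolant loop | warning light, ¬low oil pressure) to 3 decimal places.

P(warning light | ¬low oil pressure) = 0.01·0.336 + 0.69·0.664 = 0.003360 + 0.458160 = 0.461520
Restricting to configurations with overheating coolant loop present: 0.69·0.664 = 0.458160.
Hence the posterior is 0.458160/0.461520 ≈ 0.993.

P(overheating coolant loop | warning light, ¬low oil pressure) ≈ 0.993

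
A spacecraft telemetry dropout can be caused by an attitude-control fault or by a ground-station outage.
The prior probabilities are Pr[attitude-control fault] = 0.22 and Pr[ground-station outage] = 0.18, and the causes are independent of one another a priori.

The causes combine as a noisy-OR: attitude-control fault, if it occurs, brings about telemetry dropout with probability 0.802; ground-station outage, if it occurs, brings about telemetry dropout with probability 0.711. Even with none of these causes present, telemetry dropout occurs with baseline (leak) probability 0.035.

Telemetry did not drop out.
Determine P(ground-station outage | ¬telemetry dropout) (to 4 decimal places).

P(ground-station outage | ¬telemetry dropout) ≈ 0.0597

Under noisy-OR, P(telemetry dropout | causes) = 1 − (1−0.035)·∏(1−qᵢ) over the active causes.
Numerator (weight on configurations with ground-station outage): 0.039155 + 0.002187 = 0.041342
The normalizing constant is 0.965·0.78·0.82 + 0.278885·0.78·0.18 + 0.19107·0.22·0.82 + 0.055219·0.22·0.18 = 0.693025
P(ground-station outage | ¬telemetry dropout) = 0.041342/0.693025 ≈ 0.0597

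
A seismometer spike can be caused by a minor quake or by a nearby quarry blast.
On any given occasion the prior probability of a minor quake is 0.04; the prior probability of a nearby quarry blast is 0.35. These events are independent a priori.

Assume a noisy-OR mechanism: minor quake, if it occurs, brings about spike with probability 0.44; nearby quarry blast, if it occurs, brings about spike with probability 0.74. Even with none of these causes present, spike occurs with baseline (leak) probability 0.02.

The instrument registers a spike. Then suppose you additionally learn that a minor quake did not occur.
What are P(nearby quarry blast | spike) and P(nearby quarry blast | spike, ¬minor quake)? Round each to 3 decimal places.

P(nearby quarry blast | spike) ≈ 0.916; P(nearby quarry blast | spike, ¬minor quake) ≈ 0.953

Under noisy-OR, P(spike | causes) = 1 − (1−0.02)·∏(1−qᵢ) over the active causes.
For the numerator, keep only nearby quarry blast=true terms: 0.250387 + 0.012002 = 0.262389
The normalizing constant is 0.02·0.96·0.65 + 0.7452·0.96·0.35 + 0.4512·0.04·0.65 + 0.857312·0.04·0.35 = 0.286600
P(nearby quarry blast | spike) = 0.262389/0.286600 ≈ 0.916

With the extra evidence:
P(spike | ¬minor quake) = 0.02*0.65 + 0.7452*0.35 = 0.013000 + 0.260820 = 0.273820
The nearby quarry blast-present share is 0.7452*0.35 = 0.260820.
So P(nearby quarry blast | spike, ¬minor quake) = 0.260820/0.273820 ≈ 0.953.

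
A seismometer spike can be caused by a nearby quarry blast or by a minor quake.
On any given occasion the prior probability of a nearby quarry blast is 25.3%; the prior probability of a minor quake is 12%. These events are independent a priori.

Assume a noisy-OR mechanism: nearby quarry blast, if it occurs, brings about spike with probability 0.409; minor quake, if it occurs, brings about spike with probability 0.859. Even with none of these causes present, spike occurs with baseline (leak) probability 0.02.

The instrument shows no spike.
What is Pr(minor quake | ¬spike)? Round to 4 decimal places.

Pr(minor quake | ¬spike) ≈ 0.0189

Under noisy-OR, P(spike | causes) = 1 − (1−0.02)·∏(1−qᵢ) over the active causes.
For the numerator, keep only minor quake=true terms: 0.012386 + 0.002479 = 0.014865
The normalizing constant is 0.98·0.747·0.88 + 0.13818·0.747·0.12 + 0.57918·0.253·0.88 + 0.081664·0.253·0.12 = 0.788027
P(minor quake | ¬spike) = 0.014865/0.788027 ≈ 0.0189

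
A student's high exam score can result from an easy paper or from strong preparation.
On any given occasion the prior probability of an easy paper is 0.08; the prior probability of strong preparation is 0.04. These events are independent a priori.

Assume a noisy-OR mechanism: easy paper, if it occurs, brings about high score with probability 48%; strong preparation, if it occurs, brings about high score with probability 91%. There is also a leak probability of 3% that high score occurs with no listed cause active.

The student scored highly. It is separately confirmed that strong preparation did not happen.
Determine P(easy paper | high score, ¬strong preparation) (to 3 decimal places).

P(easy paper | high score, ¬strong preparation) ≈ 0.590

Under noisy-OR, P(high score | causes) = 1 − (1−0.03)·∏(1−qᵢ) over the active causes.
For the numerator, keep only easy paper=true terms: 0.4956*0.08 = 0.039648
The normalizing constant is 0.03*0.92 + 0.4956*0.08 = 0.067248
Posterior = 0.039648 / 0.067248 ≈ 0.590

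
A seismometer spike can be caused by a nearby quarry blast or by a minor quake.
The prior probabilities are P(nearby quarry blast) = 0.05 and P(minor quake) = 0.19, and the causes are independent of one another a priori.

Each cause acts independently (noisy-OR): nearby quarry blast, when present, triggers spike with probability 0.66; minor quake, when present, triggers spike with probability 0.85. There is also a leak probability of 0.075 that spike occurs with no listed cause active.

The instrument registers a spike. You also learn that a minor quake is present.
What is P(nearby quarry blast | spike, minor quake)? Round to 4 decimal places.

Under noisy-OR, P(spike | causes) = 1 − (1−0.075)·∏(1−qᵢ) over the active causes.
P(spike | minor quake) = 0.86125·0.95 + 0.952825·0.05 = 0.818187 + 0.047641 = 0.865828
Restricting to configurations with nearby quarry blast present: 0.952825·0.05 = 0.047641.
P(nearby quarry blast | spike, minor quake) = 0.047641 / 0.865828 ≈ 0.0550

P(nearby quarry blast | spike, minor quake) ≈ 0.0550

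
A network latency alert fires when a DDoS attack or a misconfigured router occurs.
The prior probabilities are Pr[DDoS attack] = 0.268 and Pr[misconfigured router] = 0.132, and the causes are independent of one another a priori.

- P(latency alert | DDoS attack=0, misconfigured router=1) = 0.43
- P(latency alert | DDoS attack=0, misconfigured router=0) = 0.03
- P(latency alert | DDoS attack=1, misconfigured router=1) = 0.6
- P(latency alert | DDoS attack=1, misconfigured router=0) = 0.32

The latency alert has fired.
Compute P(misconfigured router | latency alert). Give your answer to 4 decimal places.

P(misconfigured router | latency alert) ≈ 0.4017

Weight on misconfigured router=true, given the evidence: 0.041548 + 0.021226 = 0.062774
Denominator P(latency alert): 0.03*0.732*0.868 + 0.43*0.732*0.132 + 0.32*0.268*0.868 + 0.6*0.268*0.132 = 0.156275
P(misconfigured router | latency alert) = 0.062774/0.156275 ≈ 0.4017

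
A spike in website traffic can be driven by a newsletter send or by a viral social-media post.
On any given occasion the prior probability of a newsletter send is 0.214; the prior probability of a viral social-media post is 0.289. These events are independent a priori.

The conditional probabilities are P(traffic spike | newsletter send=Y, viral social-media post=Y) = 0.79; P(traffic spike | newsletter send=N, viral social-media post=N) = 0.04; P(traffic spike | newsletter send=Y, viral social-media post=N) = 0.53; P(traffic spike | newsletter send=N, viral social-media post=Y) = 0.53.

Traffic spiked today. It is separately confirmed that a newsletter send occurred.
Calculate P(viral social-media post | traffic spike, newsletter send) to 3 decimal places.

P(traffic spike | newsletter send) = 0.53·0.711 + 0.79·0.289 = 0.376830 + 0.228310 = 0.605140
Restricting to configurations with viral social-media post present: 0.79·0.289 = 0.228310.
P(viral social-media post | traffic spike, newsletter send) = 0.228310 / 0.605140 ≈ 0.377

P(viral social-media post | traffic spike, newsletter send) ≈ 0.377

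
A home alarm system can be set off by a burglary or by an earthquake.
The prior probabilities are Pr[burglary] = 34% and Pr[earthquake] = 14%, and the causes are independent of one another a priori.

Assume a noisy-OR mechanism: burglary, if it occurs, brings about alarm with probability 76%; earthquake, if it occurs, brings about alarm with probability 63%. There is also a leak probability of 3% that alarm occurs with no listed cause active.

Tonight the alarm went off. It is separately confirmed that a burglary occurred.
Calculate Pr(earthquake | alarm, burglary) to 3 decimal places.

Pr(earthquake | alarm, burglary) ≈ 0.162

Under noisy-OR, P(alarm | causes) = 1 − (1−0.03)·∏(1−qᵢ) over the active causes.
For the numerator, keep only earthquake=true terms: 0.913864×0.14 = 0.127941
The normalizing constant is 0.7672×0.86 + 0.913864×0.14 = 0.787733
P(earthquake | alarm, burglary) = 0.127941/0.787733 ≈ 0.162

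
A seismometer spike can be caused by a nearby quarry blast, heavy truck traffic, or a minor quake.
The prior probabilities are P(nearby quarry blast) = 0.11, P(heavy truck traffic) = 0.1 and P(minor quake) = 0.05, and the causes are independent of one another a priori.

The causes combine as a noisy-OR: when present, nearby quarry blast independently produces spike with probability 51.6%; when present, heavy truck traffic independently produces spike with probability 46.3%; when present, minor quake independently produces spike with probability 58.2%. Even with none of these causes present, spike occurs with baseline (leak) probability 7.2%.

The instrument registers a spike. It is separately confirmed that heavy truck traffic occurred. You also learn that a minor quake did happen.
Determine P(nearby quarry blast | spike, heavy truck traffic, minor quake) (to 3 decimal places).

Under noisy-OR, P(spike | causes) = 1 − (1−0.072)·∏(1−qᵢ) over the active causes.
Weight on nearby quarry blast=true, given the evidence: 0.899181×0.11 = 0.098910
Normalizer over all consistent configurations: 0.791696×0.89 + 0.899181×0.11 = 0.803519
P(nearby quarry blast | spike, heavy truck traffic, minor quake) = 0.098910/0.803519 ≈ 0.123

P(nearby quarry blast | spike, heavy truck traffic, minor quake) ≈ 0.123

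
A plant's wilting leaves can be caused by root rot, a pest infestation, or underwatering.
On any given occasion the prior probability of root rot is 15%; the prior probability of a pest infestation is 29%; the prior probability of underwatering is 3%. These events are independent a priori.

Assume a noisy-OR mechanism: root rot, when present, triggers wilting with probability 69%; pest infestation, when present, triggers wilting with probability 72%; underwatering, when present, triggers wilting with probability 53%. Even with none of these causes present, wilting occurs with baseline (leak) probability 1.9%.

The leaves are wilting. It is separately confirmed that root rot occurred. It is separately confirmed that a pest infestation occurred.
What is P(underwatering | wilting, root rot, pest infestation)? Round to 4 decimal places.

P(underwatering | wilting, root rot, pest infestation) ≈ 0.0314

Under noisy-OR, P(wilting | causes) = 1 − (1−0.019)·∏(1−qᵢ) over the active causes.
For the numerator, keep only underwatering=true terms: 0.959979×0.03 = 0.028799
Normalizer over all consistent configurations: 0.914849×0.97 + 0.959979×0.03 = 0.916203
Posterior = 0.028799 / 0.916203 ≈ 0.0314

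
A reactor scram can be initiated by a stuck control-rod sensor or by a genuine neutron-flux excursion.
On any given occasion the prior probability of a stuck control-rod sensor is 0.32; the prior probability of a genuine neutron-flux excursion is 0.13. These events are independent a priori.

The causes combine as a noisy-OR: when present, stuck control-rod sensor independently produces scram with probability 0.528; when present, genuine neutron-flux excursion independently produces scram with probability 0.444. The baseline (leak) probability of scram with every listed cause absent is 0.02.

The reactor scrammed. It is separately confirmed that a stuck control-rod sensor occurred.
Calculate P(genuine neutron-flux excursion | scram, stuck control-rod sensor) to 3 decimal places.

Under noisy-OR, P(scram | causes) = 1 − (1−0.02)·∏(1−qᵢ) over the active causes.
Enumerate both values of genuine neutron-flux excursion and weight by the priors:
  P(scram | stuck control-rod sensor) = 0.53744·0.87 + 0.742817·0.13
        = 0.467573 + 0.096566 = 0.564139
The terms with genuine neutron-flux excursion present sum to 0.096566, so
  P(genuine neutron-flux excursion | scram, stuck control-rod sensor) = 0.096566 / 0.564139 ≈ 0.171

P(genuine neutron-flux excursion | scram, stuck control-rod sensor) ≈ 0.171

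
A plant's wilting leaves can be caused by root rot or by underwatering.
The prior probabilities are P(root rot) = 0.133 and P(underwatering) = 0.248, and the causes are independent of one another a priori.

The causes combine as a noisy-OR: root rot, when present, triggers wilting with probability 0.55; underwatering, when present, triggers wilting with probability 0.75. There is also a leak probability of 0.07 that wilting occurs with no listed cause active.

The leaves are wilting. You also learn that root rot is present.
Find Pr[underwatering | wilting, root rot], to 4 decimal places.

Pr[underwatering | wilting, root rot] ≈ 0.3368

Under noisy-OR, P(wilting | causes) = 1 − (1−0.07)·∏(1−qᵢ) over the active causes.
By total probability over both values of underwatering:
  P(wilting | root rot) = 0.5815·0.752 + 0.895375·0.248
        = 0.437288 + 0.222053 = 0.659341
Configurations with underwatering contribute 0.222053, so
  P(underwatering | wilting, root rot) = 0.222053 / 0.659341 ≈ 0.3368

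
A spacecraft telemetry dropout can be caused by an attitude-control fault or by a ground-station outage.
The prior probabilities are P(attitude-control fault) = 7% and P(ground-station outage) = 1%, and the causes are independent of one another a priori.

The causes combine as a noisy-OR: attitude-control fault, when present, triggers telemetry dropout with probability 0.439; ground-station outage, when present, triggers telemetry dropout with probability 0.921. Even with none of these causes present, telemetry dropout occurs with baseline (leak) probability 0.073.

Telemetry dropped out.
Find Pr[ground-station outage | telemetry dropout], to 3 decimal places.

Under noisy-OR, P(telemetry dropout | causes) = 1 − (1−0.073)·∏(1−qᵢ) over the active causes.
P(telemetry dropout) = 0.073·0.93·0.99 + 0.926767·0.93·0.01 + 0.479953·0.07·0.99 + 0.958916·0.07·0.01 = 0.067211 + 0.008619 + 0.033261 + 0.000671 = 0.109762
Of this, 0.009290 comes from 0.008619 + 0.000671 (the ground-station outage=true cases).
Hence the posterior is 0.009290/0.109762 ≈ 0.085.

Pr[ground-station outage | telemetry dropout] ≈ 0.085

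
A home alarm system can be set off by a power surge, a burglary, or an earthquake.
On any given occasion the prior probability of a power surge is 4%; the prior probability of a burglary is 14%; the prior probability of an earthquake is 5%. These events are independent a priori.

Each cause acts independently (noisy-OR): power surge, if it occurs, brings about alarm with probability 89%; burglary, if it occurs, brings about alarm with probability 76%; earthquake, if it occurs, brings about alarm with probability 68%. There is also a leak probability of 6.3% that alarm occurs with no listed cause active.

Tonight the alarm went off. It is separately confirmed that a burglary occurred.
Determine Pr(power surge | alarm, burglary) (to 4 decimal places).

Pr(power surge | alarm, burglary) ≈ 0.0494

Under noisy-OR, P(alarm | causes) = 1 − (1−0.063)·∏(1−qᵢ) over the active causes.
Sum P(alarm|·) weighted by the priors over the 4 (power surge, earthquake) configurations:
  P(alarm | burglary) = 0.77512×0.96×0.95 + 0.928038×0.96×0.05 + 0.975263×0.04×0.95 + 0.992084×0.04×0.05
        = 0.706909 + 0.044546 + 0.037060 + 0.001984 = 0.790499
Configurations with power surge contribute 0.039044, so
  P(power surge | alarm, burglary) = 0.039044 / 0.790499 ≈ 0.0494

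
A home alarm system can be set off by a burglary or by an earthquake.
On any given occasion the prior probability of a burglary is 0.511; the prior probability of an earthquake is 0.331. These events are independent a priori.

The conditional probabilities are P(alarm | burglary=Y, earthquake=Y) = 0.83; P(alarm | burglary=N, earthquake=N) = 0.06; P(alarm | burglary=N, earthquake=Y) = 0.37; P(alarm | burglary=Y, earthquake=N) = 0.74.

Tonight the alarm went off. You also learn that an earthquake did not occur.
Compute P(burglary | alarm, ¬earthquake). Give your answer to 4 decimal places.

P(alarm | ¬earthquake) = 0.06·0.489 + 0.74·0.511 = 0.029340 + 0.378140 = 0.407480
Restricting to configurations with burglary present: 0.74·0.511 = 0.378140.
Hence the posterior is 0.378140/0.407480 ≈ 0.9280.

P(burglary | alarm, ¬earthquake) ≈ 0.9280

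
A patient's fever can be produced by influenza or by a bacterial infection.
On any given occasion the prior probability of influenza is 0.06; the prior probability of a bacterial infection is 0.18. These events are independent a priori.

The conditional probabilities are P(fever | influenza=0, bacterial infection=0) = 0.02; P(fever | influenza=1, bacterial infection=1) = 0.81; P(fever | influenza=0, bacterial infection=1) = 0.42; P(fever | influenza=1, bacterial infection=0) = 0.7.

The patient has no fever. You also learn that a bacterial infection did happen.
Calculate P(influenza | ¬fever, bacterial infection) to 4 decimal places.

P(¬fever | bacterial infection) = 0.58·0.94 + 0.19·0.06 = 0.545200 + 0.011400 = 0.556600
Restricting to configurations with influenza present: 0.19·0.06 = 0.011400.
Hence the posterior is 0.011400/0.556600 ≈ 0.0205.

P(influenza | ¬fever, bacterial infection) ≈ 0.0205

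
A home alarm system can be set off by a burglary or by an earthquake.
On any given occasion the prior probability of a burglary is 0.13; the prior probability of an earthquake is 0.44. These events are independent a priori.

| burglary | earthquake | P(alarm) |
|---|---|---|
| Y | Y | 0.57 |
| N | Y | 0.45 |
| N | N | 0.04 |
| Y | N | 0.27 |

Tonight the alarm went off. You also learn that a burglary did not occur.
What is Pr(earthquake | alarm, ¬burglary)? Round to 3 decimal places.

Pr(earthquake | alarm, ¬burglary) ≈ 0.898

P(alarm | ¬burglary) = 0.04*0.56 + 0.45*0.44 = 0.022400 + 0.198000 = 0.220400
Restricting to configurations with earthquake present: 0.45*0.44 = 0.198000.
Hence the posterior is 0.198000/0.220400 ≈ 0.898.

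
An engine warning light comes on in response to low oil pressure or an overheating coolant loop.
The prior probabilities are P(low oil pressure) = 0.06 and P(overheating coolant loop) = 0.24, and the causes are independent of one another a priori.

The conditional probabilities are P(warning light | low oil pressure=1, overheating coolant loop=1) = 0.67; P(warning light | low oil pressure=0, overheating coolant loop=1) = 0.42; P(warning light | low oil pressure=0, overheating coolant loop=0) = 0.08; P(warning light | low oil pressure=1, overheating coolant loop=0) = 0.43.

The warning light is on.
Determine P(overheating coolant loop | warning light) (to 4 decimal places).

Weight on overheating coolant loop=true, given the evidence: 0.094752 + 0.009648 = 0.104400
Denominator P(warning light): 0.08×0.94×0.76 + 0.42×0.94×0.24 + 0.43×0.06×0.76 + 0.67×0.06×0.24 = 0.181160
Posterior = 0.104400 / 0.181160 ≈ 0.5763

P(overheating coolant loop | warning light) ≈ 0.5763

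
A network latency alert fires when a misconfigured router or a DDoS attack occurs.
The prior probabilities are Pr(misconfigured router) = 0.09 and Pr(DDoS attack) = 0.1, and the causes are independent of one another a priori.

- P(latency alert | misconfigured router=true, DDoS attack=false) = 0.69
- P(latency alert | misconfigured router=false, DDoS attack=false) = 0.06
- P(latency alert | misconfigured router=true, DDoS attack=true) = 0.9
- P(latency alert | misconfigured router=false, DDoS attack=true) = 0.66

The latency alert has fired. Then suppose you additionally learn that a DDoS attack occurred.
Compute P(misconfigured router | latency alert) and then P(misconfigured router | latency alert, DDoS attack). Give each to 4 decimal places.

P(misconfigured router | latency alert) ≈ 0.3695; P(misconfigured router | latency alert, DDoS attack) ≈ 0.1188

By total probability over the 4 (misconfigured router, DDoS attack) configurations:
  P(latency alert) = 0.06·0.91·0.9 + 0.66·0.91·0.1 + 0.69·0.09·0.9 + 0.9·0.09·0.1
        = 0.049140 + 0.060060 + 0.055890 + 0.008100 = 0.173190
The terms with misconfigured router present sum to 0.063990, so
  P(misconfigured router | latency alert) = 0.063990 / 0.173190 ≈ 0.3695

Now condition on the additional information:
Weight on misconfigured router=true, given the evidence: 0.9*0.09 = 0.081000
The normalizing constant is 0.66*0.91 + 0.9*0.09 = 0.681600
P(misconfigured router | latency alert, DDoS attack) = 0.081000/0.681600 ≈ 0.1188
— DDoS attack explains away the evidence for misconfigured router.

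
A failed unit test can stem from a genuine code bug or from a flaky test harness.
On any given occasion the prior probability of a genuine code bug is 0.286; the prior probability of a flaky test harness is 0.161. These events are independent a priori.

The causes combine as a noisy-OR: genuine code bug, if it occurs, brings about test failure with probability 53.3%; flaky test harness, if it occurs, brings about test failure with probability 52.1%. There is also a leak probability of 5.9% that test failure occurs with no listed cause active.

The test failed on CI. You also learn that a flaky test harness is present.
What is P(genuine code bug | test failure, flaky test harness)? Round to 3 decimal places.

Under noisy-OR, P(test failure | causes) = 1 − (1−0.059)·∏(1−qᵢ) over the active causes.
Sum P(test failure|·) weighted by the priors over both values of genuine code bug:
  P(test failure | flaky test harness) = 0.549261*0.714 + 0.789505*0.286
        = 0.392172 + 0.225798 = 0.617970
Configurations with genuine code bug contribute 0.225798, so
  P(genuine code bug | test failure, flaky test harness) = 0.225798 / 0.617970 ≈ 0.365

P(genuine code bug | test failure, flaky test harness) ≈ 0.365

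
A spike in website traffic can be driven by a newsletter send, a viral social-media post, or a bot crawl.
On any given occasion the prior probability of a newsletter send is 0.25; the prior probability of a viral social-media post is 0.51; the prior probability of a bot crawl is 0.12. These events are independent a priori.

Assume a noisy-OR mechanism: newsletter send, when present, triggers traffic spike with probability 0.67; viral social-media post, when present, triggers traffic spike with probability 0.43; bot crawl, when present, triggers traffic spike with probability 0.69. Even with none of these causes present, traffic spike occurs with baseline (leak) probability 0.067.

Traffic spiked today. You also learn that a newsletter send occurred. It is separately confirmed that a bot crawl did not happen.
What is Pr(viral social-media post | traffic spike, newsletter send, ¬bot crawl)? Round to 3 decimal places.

Pr(viral social-media post | traffic spike, newsletter send, ¬bot crawl) ≈ 0.554

Under noisy-OR, P(traffic spike | causes) = 1 − (1−0.067)·∏(1−qᵢ) over the active causes.
Numerator (weight on configurations with viral social-media post): 0.824503×0.51 = 0.420497
Normalizer over all consistent configurations: 0.69211×0.49 + 0.824503×0.51 = 0.759631
P(viral social-media post | traffic spike, newsletter send, ¬bot crawl) = 0.420497/0.759631 ≈ 0.554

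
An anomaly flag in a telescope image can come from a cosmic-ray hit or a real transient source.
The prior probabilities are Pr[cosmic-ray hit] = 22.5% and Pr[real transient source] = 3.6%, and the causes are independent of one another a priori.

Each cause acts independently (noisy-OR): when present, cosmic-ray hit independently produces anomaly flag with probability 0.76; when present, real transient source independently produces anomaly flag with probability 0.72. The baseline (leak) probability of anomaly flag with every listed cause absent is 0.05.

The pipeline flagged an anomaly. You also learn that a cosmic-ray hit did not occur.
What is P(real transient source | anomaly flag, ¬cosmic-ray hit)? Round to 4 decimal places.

P(real transient source | anomaly flag, ¬cosmic-ray hit) ≈ 0.3541

Under noisy-OR, P(anomaly flag | causes) = 1 − (1−0.05)·∏(1−qᵢ) over the active causes.
P(anomaly flag | ¬cosmic-ray hit) = 0.05×0.964 + 0.734×0.036 = 0.048200 + 0.026424 = 0.074624
Of this, 0.026424 comes from 0.734×0.036 (the real transient source=true cases).
So P(real transient source | anomaly flag, ¬cosmic-ray hit) = 0.026424/0.074624 ≈ 0.3541.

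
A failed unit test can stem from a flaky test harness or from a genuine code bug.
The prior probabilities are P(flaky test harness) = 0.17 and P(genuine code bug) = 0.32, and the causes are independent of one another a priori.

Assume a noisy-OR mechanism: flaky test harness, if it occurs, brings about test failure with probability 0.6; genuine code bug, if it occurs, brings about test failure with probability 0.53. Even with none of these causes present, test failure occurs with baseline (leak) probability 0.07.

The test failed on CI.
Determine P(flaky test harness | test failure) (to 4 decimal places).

P(flaky test harness | test failure) ≈ 0.3833

Under noisy-OR, P(test failure | causes) = 1 − (1−0.07)·∏(1−qᵢ) over the active causes.
Numerator (weight on configurations with flaky test harness): 0.072597 + 0.044889 = 0.117486
The normalizing constant is 0.07·0.83·0.68 + 0.5629·0.83·0.32 + 0.628·0.17·0.68 + 0.82516·0.17·0.32 = 0.306500
P(flaky test harness | test failure) = 0.117486/0.306500 ≈ 0.3833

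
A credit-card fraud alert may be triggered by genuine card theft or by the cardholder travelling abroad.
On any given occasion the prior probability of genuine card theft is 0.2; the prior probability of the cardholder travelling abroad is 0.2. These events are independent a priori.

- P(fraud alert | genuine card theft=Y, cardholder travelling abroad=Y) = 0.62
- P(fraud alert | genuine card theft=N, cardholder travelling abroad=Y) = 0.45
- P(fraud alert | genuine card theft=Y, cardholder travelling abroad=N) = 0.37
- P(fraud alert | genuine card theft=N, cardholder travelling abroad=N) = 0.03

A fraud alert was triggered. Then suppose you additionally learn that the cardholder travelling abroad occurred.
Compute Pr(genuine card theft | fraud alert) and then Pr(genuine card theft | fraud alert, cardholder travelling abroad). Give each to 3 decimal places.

Pr(genuine card theft | fraud alert) ≈ 0.479; Pr(genuine card theft | fraud alert, cardholder travelling abroad) ≈ 0.256

Enumerate the 4 (genuine card theft, cardholder travelling abroad) configurations and weight by the priors:
  P(fraud alert) = 0.03×0.8×0.8 + 0.45×0.8×0.2 + 0.37×0.2×0.8 + 0.62×0.2×0.2
        = 0.019200 + 0.072000 + 0.059200 + 0.024800 = 0.175200
Configurations with genuine card theft contribute 0.084000, so
  P(genuine card theft | fraud alert) = 0.084000 / 0.175200 ≈ 0.479

With the extra evidence:
Weight on genuine card theft=true, given the evidence: 0.62×0.2 = 0.124000
Normalizer over all consistent configurations: 0.45×0.8 + 0.62×0.2 = 0.484000
Posterior = 0.124000 / 0.484000 ≈ 0.256
Conditioning on cardholder travelling abroad lowers the posterior on genuine card theft: the classic explaining-away effect in a common-effect structure.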